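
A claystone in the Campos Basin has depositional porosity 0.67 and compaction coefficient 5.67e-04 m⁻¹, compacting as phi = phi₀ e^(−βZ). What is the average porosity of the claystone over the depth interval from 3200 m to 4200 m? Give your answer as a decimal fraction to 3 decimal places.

Working in km (1 km = 1000 m; β in km⁻¹ = β in m⁻¹ × 1000):
⟨phi⟩ = (1/(Z₂−Z₁)) ∫ phi₀ e^(−βZ) dZ = phi₀·(e^(−β·Z₁) − e^(−β·Z₂)) / (β·(Z₂−Z₁))
e^(−0.567×3.2) = 0.1629; e^(−0.567×4.2) = 0.0924
⟨phi⟩ = 0.67 × (0.1629 − 0.0924) / (0.567 × 1) = 0.67 × 0.1244 = 0.0833

0.083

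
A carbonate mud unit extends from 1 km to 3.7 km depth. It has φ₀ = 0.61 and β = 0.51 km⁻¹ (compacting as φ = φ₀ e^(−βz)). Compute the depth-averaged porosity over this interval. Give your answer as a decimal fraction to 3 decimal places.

0.199

⟨φ⟩ = (1/(z₂−z₁)) ∫ φ₀ e^(−βz) dz = φ₀·(e^(−β·z₁) − e^(−β·z₂)) / (β·(z₂−z₁))
e^(−0.51×1) = 0.6005; e^(−0.51×3.7) = 0.1515
⟨φ⟩ = 0.61 × (0.6005 − 0.1515) / (0.51 × 2.7) = 0.61 × 0.3260 = 0.1989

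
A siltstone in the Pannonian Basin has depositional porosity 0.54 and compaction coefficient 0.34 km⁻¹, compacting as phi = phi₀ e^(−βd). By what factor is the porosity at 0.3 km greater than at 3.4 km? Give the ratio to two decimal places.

phi(d₁)/phi(d₂) = e^(−β·d₁)/e^(−β·d₂) = e^{β(d₂−d₁)}
= exp(0.34 × 3.1) = exp(1.054) = 2.8691

2.87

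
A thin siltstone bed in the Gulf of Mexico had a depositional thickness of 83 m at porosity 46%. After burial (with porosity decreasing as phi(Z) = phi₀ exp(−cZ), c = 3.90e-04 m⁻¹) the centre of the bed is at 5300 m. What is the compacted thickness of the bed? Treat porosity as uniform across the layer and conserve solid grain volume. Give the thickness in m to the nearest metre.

Working in km (1 km = 1000 m; c in km⁻¹ = c in m⁻¹ × 1000):
Porosity at 5.3 km: phi = 0.46·exp(−0.39×5.3) = 0.0582
Solid-volume conservation: h(1−phi) = h₀(1−phi₀) ⇒ h = h₀·(1−phi₀)/(1−phi)
h = 0.083 × (1 − 0.46)/(1 − 0.0582) = 0.083 × 0.5734 = 0.0476 km

48 m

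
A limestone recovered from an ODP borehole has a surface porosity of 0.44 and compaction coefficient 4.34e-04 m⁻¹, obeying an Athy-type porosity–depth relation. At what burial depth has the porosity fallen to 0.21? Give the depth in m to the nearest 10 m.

Working in km (1 km = 1000 m; β in km⁻¹ = β in m⁻¹ × 1000):
Invert Athy's law: Z = ln(n₀/n) / β
Z = ln(0.44/0.21) / 0.434 = ln(2.095) / 0.434 = 0.7397 / 0.434 = 1.704 km

1700 m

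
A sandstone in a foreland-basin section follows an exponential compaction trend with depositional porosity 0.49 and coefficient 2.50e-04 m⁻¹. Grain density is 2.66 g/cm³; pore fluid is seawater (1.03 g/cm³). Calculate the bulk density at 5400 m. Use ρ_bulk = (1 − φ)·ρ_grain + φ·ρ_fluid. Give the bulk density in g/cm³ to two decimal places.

Working in km (1 km = 1000 m; k in km⁻¹ = k in m⁻¹ × 1000):
Porosity at depth: n = 0.49·exp(−0.25×5.4) = 0.49×0.2592 = 0.1270
Bulk density: ρ_b = (1−n)ρ_g + n·ρ_f = 0.8730×2.66 + 0.1270×1.03
       = 2.322 + 0.131 = 2.453 g/cm³

2.45 g/cm³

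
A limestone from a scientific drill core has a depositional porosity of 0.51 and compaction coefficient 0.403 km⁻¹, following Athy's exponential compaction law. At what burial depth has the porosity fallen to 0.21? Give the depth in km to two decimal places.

2.20 km

Invert Athy's law: Z = ln(φ₀/φ) / c
Z = ln(0.51/0.21) / 0.403 = ln(2.429) / 0.403 = 0.8873 / 0.403 = 2.202 km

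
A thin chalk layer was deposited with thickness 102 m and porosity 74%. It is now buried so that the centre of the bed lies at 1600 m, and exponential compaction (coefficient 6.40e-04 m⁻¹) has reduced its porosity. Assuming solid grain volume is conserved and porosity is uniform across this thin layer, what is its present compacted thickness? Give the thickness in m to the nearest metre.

Working in km (1 km = 1000 m; β in km⁻¹ = β in m⁻¹ × 1000):
Porosity at 1.6 km: phi = 0.74·exp(−0.64×1.6) = 0.2658
Solid-volume conservation: h(1−phi) = h₀(1−phi₀) ⇒ h = h₀·(1−phi₀)/(1−phi)
h = 0.102 × (1 − 0.74)/(1 − 0.2658) = 0.102 × 0.3541 = 0.0361 km

36 m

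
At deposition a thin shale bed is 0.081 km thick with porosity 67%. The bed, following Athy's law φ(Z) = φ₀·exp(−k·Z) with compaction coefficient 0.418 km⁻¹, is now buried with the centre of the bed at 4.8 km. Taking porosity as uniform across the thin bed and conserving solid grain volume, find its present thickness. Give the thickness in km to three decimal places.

0.029 km

Porosity at 4.8 km: φ = 0.67·exp(−0.418×4.8) = 0.0901
Solid-volume conservation: h(1−φ) = h₀(1−φ₀) ⇒ h = h₀·(1−φ₀)/(1−φ)
h = 0.081 × (1 − 0.67)/(1 − 0.0901) = 0.081 × 0.3627 = 0.0294 km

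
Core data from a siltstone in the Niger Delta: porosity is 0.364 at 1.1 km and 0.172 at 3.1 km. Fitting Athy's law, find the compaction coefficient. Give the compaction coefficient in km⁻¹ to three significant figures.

Athy: phi(z) = phi₀ e^(−βz) ⇒ phi₁/phi₂ = e^{β(z₂−z₁)} ⇒ β = ln(phi₁/phi₂)/(z₂−z₁)
β = ln(0.364/0.172) / (3.1 − 1.1) = ln(2.116) / 2 = 0.7497 / 2 = 0.3748 km⁻¹

0.375 km⁻¹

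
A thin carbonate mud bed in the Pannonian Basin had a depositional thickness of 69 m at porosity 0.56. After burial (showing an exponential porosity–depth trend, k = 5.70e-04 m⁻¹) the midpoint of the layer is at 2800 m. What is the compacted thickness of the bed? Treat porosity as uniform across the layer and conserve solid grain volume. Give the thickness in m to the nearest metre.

34 m

Working in km (1 km = 1000 m; k in km⁻¹ = k in m⁻¹ × 1000):
Porosity at 2.8 km: φ = 0.56·exp(−0.57×2.8) = 0.1135
Solid-volume conservation: h(1−φ) = h₀(1−φ₀) ⇒ h = h₀·(1−φ₀)/(1−φ)
h = 0.069 × (1 − 0.56)/(1 − 0.1135) = 0.069 × 0.4963 = 0.0342 km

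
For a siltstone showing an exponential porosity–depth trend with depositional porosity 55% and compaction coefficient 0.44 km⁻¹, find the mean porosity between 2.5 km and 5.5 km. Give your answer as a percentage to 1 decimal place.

⟨φ⟩ = (1/(d₂−d₁)) ∫ φ₀ e^(−kd) dd = φ₀·(e^(−k·d₁) − e^(−k·d₂)) / (k·(d₂−d₁))
e^(−0.44×2.5) = 0.3329; e^(−0.44×5.5) = 0.0889
⟨φ⟩ = 0.55 × (0.3329 − 0.0889) / (0.44 × 3) = 0.55 × 0.1848 = 0.1016

10.2%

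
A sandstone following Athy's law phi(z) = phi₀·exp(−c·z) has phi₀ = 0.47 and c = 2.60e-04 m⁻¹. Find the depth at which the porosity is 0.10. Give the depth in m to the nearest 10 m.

5950 m

Working in km (1 km = 1000 m; c in km⁻¹ = c in m⁻¹ × 1000):
Invert Athy's law: z = ln(phi₀/phi) / c
z = ln(0.47/0.1) / 0.26 = ln(4.7) / 0.26 = 1.5476 / 0.26 = 5.952 km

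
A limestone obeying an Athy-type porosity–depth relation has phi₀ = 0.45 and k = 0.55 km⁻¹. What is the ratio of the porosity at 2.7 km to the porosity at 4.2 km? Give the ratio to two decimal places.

phi(Z₁)/phi(Z₂) = e^(−k·Z₁)/e^(−k·Z₂) = e^{k(Z₂−Z₁)}
= exp(0.55 × 1.5) = exp(0.825) = 2.2819

2.28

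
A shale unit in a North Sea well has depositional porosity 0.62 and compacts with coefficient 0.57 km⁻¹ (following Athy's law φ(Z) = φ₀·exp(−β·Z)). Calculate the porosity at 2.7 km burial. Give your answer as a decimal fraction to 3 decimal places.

φ = φ₀·exp(−β·Z) = 0.62 × exp(−0.57 × 2.7) = 0.62 × exp(−1.539)
  = 0.62 × 0.2146 = 0.1330

0.133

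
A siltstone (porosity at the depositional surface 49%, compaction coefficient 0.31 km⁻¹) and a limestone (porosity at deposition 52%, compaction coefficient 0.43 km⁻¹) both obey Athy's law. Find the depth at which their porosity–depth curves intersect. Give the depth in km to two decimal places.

0.50 km

Set phi₀ₐ e^(−cₐd) = phi₀ᵦ e^(−cᵦd) ⇒ ln(phi₀ₐ/phi₀ᵦ) = (cₐ − cᵦ)·d
d = ln(0.49/0.52) / (0.31 − 0.43) = -0.0594 / -0.12 = 0.495 km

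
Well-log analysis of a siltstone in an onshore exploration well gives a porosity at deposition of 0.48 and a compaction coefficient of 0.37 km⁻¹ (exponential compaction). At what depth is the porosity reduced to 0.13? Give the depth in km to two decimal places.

Invert Athy's law: z = ln(φ₀/φ) / k
z = ln(0.48/0.13) / 0.37 = ln(3.692) / 0.37 = 1.3063 / 0.37 = 3.530 km

3.53 km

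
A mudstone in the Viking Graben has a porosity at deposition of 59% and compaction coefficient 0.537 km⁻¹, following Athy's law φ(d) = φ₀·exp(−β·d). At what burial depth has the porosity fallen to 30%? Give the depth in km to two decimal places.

1.26 km

Invert Athy's law: d = ln(φ₀/φ) / β
d = ln(0.59/0.3) / 0.537 = ln(1.967) / 0.537 = 0.6763 / 0.537 = 1.259 km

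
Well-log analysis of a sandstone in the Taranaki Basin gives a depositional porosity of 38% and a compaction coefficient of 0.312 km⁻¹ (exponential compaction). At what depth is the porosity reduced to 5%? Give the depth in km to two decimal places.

6.50 km

Invert Athy's law: d = ln(phi₀/phi) / β
d = ln(0.38/0.05) / 0.312 = ln(7.6) / 0.312 = 2.0281 / 0.312 = 6.500 km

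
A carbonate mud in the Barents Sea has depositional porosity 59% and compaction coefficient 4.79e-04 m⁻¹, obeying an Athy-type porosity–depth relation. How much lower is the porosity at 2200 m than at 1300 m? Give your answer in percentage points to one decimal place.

11.1 percentage points

Working in km (1 km = 1000 m; k in km⁻¹ = k in m⁻¹ × 1000):
phi(1.3) = 0.59·e^(−0.479×1.3) = 0.3165
phi(2.2) = 0.59·e^(−0.479×2.2) = 0.2057
Δphi = 0.3165 − 0.2057 = 0.1109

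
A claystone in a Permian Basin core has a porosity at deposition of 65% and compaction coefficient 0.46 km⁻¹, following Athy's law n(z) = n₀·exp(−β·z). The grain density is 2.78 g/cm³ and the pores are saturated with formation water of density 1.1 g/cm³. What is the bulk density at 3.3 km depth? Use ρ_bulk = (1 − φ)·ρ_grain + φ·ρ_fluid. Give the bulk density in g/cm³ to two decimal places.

Porosity at depth: n = 0.65·exp(−0.46×3.3) = 0.65×0.2191 = 0.1424
Bulk density: ρ_b = (1−n)ρ_g + n·ρ_f = 0.8576×2.78 + 0.1424×1.1
       = 2.384 + 0.157 = 2.541 g/cm³

2.54 g/cm³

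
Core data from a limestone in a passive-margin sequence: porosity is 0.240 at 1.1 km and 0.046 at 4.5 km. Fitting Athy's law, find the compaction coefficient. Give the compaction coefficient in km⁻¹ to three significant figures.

0.486 km⁻¹

Athy: phi(z) = phi₀ e^(−kz) ⇒ phi₁/phi₂ = e^{k(z₂−z₁)} ⇒ k = ln(phi₁/phi₂)/(z₂−z₁)
k = ln(0.24/0.046) / (4.5 − 1.1) = ln(5.217) / 3.4 = 1.6520 / 3.4 = 0.4859 km⁻¹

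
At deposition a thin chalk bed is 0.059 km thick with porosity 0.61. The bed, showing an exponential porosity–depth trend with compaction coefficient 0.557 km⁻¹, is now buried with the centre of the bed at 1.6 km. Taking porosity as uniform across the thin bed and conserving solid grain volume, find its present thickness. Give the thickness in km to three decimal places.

0.031 km

Porosity at 1.6 km: n = 0.61·exp(−0.557×1.6) = 0.2502
Solid-volume conservation: h(1−n) = h₀(1−n₀) ⇒ h = h₀·(1−n₀)/(1−n)
h = 0.059 × (1 − 0.61)/(1 − 0.2502) = 0.059 × 0.5201 = 0.0307 km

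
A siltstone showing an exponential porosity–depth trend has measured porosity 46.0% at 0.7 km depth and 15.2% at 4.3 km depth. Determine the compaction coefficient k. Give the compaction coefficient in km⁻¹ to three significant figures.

0.308 km⁻¹

Athy: φ(Z) = φ₀ e^(−kZ) ⇒ φ₁/φ₂ = e^{k(Z₂−Z₁)} ⇒ k = ln(φ₁/φ₂)/(Z₂−Z₁)
k = ln(0.46/0.152) / (4.3 − 0.7) = ln(3.026) / 3.6 = 1.1073 / 3.6 = 0.3076 km⁻¹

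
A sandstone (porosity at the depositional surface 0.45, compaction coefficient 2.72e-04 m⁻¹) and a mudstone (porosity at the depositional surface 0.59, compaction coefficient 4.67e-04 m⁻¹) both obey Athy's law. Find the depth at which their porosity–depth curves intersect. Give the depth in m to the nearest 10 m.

Working in km (1 km = 1000 m; c in km⁻¹ = c in m⁻¹ × 1000):
Set n₀ₐ e^(−cₐZ) = n₀ᵦ e^(−cᵦZ) ⇒ ln(n₀ₐ/n₀ᵦ) = (cₐ − cᵦ)·Z
Z = ln(0.45/0.59) / (0.272 − 0.467) = -0.2709 / -0.195 = 1.389 km

1390 m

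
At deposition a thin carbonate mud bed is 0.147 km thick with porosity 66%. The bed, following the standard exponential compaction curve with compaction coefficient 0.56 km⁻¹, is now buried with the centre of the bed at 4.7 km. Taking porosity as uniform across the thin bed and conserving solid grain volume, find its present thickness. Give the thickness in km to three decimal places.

0.052 km

Porosity at 4.7 km: phi = 0.66·exp(−0.56×4.7) = 0.0475
Solid-volume conservation: h(1−phi) = h₀(1−phi₀) ⇒ h = h₀·(1−phi₀)/(1−phi)
h = 0.147 × (1 − 0.66)/(1 − 0.0475) = 0.147 × 0.3569 = 0.0525 km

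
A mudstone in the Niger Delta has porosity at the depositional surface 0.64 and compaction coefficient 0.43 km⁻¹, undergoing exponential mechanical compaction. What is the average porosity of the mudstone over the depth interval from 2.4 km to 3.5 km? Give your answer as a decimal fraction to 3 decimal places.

0.182

⟨n⟩ = (1/(d₂−d₁)) ∫ n₀ e^(−kd) dd = n₀·(e^(−k·d₁) − e^(−k·d₂)) / (k·(d₂−d₁))
e^(−0.43×2.4) = 0.3563; e^(−0.43×3.5) = 0.2220
⟨n⟩ = 0.64 × (0.3563 − 0.2220) / (0.43 × 1.1) = 0.64 × 0.2839 = 0.1817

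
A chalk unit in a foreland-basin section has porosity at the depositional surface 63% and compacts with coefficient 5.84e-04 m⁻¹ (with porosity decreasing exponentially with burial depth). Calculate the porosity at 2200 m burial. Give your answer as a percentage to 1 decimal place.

Working in km (1 km = 1000 m; c in km⁻¹ = c in m⁻¹ × 1000):
n = n₀·exp(−c·Z) = 0.63 × exp(−0.584 × 2.2) = 0.63 × exp(−1.285)
  = 0.63 × 0.2767 = 0.1743

17.4%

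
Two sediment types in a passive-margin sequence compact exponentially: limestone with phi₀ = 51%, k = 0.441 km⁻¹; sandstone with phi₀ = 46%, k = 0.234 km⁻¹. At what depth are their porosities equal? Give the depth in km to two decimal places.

0.50 km

Set phi₀ₐ e^(−kₐZ) = phi₀ᵦ e^(−kᵦZ) ⇒ ln(phi₀ₐ/phi₀ᵦ) = (kₐ − kᵦ)·Z
Z = ln(0.51/0.46) / (0.441 − 0.234) = 0.1032 / 0.207 = 0.498 km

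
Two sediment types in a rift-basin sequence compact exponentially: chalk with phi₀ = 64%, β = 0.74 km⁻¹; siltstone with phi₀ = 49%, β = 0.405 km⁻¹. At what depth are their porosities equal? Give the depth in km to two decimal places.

0.80 km

Set phi₀ₐ e^(−βₐz) = phi₀ᵦ e^(−βᵦz) ⇒ ln(phi₀ₐ/phi₀ᵦ) = (βₐ − βᵦ)·z
z = ln(0.64/0.49) / (0.74 − 0.405) = 0.2671 / 0.335 = 0.797 km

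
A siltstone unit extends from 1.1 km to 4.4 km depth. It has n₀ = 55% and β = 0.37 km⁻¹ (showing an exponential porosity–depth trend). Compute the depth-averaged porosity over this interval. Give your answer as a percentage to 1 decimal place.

⟨n⟩ = (1/(d₂−d₁)) ∫ n₀ e^(−βd) dd = n₀·(e^(−β·d₁) − e^(−β·d₂)) / (β·(d₂−d₁))
e^(−0.37×1.1) = 0.6656; e^(−0.37×4.4) = 0.1963
⟨n⟩ = 0.55 × (0.6656 − 0.1963) / (0.37 × 3.3) = 0.55 × 0.3844 = 0.2114

21.1%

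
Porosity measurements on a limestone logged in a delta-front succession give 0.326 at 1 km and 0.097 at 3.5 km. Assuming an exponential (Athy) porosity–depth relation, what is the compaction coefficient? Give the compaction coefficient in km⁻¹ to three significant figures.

Athy: φ(d) = φ₀ e^(−βd) ⇒ φ₁/φ₂ = e^{β(d₂−d₁)} ⇒ β = ln(φ₁/φ₂)/(d₂−d₁)
β = ln(0.326/0.097) / (3.5 − 1) = ln(3.361) / 2.5 = 1.2122 / 2.5 = 0.4849 km⁻¹

0.485 km⁻¹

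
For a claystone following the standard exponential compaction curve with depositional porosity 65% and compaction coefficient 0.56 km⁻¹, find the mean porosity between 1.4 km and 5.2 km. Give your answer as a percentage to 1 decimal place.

⟨n⟩ = (1/(d₂−d₁)) ∫ n₀ e^(−cd) dd = n₀·(e^(−c·d₁) − e^(−c·d₂)) / (c·(d₂−d₁))
e^(−0.56×1.4) = 0.4566; e^(−0.56×5.2) = 0.0544
⟨n⟩ = 0.65 × (0.4566 − 0.0544) / (0.56 × 3.8) = 0.65 × 0.1890 = 0.1229

12.3%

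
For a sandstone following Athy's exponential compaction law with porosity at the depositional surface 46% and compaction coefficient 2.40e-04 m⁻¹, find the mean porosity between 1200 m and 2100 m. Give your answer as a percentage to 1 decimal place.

Working in km (1 km = 1000 m; k in km⁻¹ = k in m⁻¹ × 1000):
⟨φ⟩ = (1/(Z₂−Z₁)) ∫ φ₀ e^(−kZ) dZ = φ₀·(e^(−k·Z₁) − e^(−k·Z₂)) / (k·(Z₂−Z₁))
e^(−0.24×1.2) = 0.7498; e^(−0.24×2.1) = 0.6041
⟨φ⟩ = 0.46 × (0.7498 − 0.6041) / (0.24 × 0.9) = 0.46 × 0.6743 = 0.3102

31.0%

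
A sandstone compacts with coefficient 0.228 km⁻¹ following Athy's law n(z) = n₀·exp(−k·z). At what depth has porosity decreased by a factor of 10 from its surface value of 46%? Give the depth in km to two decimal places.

10.10 km

n/n₀ = 1/10 ⇒ exp(−k·z) = 1/10 ⇒ z = ln(10) / k
z = 2.3026 / 0.228 = 10.099 km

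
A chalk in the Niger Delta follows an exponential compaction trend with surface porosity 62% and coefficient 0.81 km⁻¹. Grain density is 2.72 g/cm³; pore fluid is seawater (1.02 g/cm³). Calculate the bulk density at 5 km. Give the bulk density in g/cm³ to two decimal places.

2.70 g/cm³

Porosity at depth: φ = 0.62·exp(−0.81×5) = 0.62×0.0174 = 0.0108
Bulk density: ρ_b = (1−φ)ρ_g + φ·ρ_f = 0.9892×2.72 + 0.0108×1.02
       = 2.691 + 0.011 = 2.702 g/cm³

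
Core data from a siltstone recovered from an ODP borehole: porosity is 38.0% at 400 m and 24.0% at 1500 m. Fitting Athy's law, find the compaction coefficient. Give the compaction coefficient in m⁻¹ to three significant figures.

Working in km (1 km = 1000 m; c in km⁻¹ = c in m⁻¹ × 1000):
Athy: phi(Z) = phi₀ e^(−cZ) ⇒ phi₁/phi₂ = e^{c(Z₂−Z₁)} ⇒ c = ln(phi₁/phi₂)/(Z₂−Z₁)
c = ln(0.38/0.24) / (1.5 − 0.4) = ln(1.583) / 1.1 = 0.4595 / 1.1 = 0.4178 km⁻¹

0.000418 m⁻¹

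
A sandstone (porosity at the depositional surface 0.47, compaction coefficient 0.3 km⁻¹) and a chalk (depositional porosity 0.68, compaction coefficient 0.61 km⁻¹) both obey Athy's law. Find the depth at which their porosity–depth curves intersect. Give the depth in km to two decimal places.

Set φ₀ₐ e^(−βₐd) = φ₀ᵦ e^(−βᵦd) ⇒ ln(φ₀ₐ/φ₀ᵦ) = (βₐ − βᵦ)·d
d = ln(0.47/0.68) / (0.3 − 0.61) = -0.3694 / -0.31 = 1.191 km

1.19 km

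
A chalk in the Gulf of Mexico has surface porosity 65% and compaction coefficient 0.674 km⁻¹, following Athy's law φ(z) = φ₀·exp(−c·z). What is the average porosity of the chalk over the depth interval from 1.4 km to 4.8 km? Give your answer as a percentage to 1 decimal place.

⟨φ⟩ = (1/(z₂−z₁)) ∫ φ₀ e^(−cz) dz = φ₀·(e^(−c·z₁) − e^(−c·z₂)) / (c·(z₂−z₁))
e^(−0.674×1.4) = 0.3892; e^(−0.674×4.8) = 0.0394
⟨φ⟩ = 0.65 × (0.3892 − 0.0394) / (0.674 × 3.4) = 0.65 × 0.1527 = 0.0992

9.9%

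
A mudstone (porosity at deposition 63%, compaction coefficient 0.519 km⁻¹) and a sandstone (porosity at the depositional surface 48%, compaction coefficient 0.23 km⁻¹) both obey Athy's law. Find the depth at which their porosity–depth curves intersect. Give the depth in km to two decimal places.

0.94 km

Set n₀ₐ e^(−kₐZ) = n₀ᵦ e^(−kᵦZ) ⇒ ln(n₀ₐ/n₀ᵦ) = (kₐ − kᵦ)·Z
Z = ln(0.63/0.48) / (0.519 − 0.23) = 0.2719 / 0.289 = 0.941 km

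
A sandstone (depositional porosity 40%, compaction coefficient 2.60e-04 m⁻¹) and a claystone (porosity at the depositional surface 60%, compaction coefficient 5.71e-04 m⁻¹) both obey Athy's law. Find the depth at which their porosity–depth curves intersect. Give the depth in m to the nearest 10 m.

Working in km (1 km = 1000 m; k in km⁻¹ = k in m⁻¹ × 1000):
Set φ₀ₐ e^(−kₐZ) = φ₀ᵦ e^(−kᵦZ) ⇒ ln(φ₀ₐ/φ₀ᵦ) = (kₐ − kᵦ)·Z
Z = ln(0.4/0.6) / (0.26 − 0.571) = -0.4055 / -0.311 = 1.304 km

1300 m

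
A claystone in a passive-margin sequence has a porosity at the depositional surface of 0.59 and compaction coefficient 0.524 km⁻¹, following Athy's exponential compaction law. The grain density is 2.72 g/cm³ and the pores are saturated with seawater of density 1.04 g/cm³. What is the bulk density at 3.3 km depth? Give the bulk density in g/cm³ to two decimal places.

Porosity at depth: phi = 0.59·exp(−0.524×3.3) = 0.59×0.1774 = 0.1047
Bulk density: ρ_b = (1−phi)ρ_g + phi·ρ_f = 0.8953×2.72 + 0.1047×1.04
       = 2.435 + 0.109 = 2.544 g/cm³

2.54 g/cm³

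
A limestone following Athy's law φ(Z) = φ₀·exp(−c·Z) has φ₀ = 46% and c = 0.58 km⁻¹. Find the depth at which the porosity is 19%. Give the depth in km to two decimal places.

1.52 km

Invert Athy's law: Z = ln(φ₀/φ) / c
Z = ln(0.46/0.19) / 0.58 = ln(2.421) / 0.58 = 0.8842 / 0.58 = 1.524 km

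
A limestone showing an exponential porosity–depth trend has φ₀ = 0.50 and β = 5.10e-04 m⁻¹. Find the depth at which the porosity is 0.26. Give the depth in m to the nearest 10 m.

Working in km (1 km = 1000 m; β in km⁻¹ = β in m⁻¹ × 1000):
Invert Athy's law: z = ln(φ₀/φ) / β
z = ln(0.5/0.26) / 0.51 = ln(1.923) / 0.51 = 0.6539 / 0.51 = 1.282 km

1280 m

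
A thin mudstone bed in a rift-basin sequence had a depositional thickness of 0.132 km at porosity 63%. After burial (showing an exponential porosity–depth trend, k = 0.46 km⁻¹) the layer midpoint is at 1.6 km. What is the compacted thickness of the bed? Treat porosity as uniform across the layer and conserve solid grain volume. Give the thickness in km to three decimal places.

Porosity at 1.6 km: n = 0.63·exp(−0.46×1.6) = 0.3018
Solid-volume conservation: h(1−n) = h₀(1−n₀) ⇒ h = h₀·(1−n₀)/(1−n)
h = 0.132 × (1 − 0.63)/(1 − 0.3018) = 0.132 × 0.5299 = 0.0699 km

0.070 km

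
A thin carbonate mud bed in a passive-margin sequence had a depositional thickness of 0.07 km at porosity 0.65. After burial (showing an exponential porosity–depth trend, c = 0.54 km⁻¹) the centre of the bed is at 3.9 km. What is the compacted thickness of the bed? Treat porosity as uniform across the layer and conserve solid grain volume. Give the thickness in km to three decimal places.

0.027 km

Porosity at 3.9 km: φ = 0.65·exp(−0.54×3.9) = 0.0791
Solid-volume conservation: h(1−φ) = h₀(1−φ₀) ⇒ h = h₀·(1−φ₀)/(1−φ)
h = 0.07 × (1 − 0.65)/(1 − 0.0791) = 0.07 × 0.3801 = 0.0266 km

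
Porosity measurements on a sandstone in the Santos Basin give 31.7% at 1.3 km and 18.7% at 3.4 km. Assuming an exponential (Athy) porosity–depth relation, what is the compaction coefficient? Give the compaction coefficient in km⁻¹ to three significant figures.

Athy: φ(d) = φ₀ e^(−βd) ⇒ φ₁/φ₂ = e^{β(d₂−d₁)} ⇒ β = ln(φ₁/φ₂)/(d₂−d₁)
β = ln(0.317/0.187) / (3.4 − 1.3) = ln(1.695) / 2.1 = 0.5278 / 2.1 = 0.2513 km⁻¹

0.251 km⁻¹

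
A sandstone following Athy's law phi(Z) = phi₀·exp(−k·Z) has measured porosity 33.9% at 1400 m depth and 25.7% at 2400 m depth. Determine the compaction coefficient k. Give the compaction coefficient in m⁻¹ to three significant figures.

0.000277 m⁻¹

Working in km (1 km = 1000 m; k in km⁻¹ = k in m⁻¹ × 1000):
Athy: phi(Z) = phi₀ e^(−kZ) ⇒ phi₁/phi₂ = e^{k(Z₂−Z₁)} ⇒ k = ln(phi₁/phi₂)/(Z₂−Z₁)
k = ln(0.339/0.257) / (2.4 − 1.4) = ln(1.319) / 1 = 0.2769 / 1 = 0.2769 km⁻¹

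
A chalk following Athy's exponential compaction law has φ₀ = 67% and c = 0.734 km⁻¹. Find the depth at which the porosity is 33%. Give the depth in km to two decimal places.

0.96 km

Invert Athy's law: z = ln(φ₀/φ) / c
z = ln(0.67/0.33) / 0.734 = ln(2.03) / 0.734 = 0.7082 / 0.734 = 0.965 km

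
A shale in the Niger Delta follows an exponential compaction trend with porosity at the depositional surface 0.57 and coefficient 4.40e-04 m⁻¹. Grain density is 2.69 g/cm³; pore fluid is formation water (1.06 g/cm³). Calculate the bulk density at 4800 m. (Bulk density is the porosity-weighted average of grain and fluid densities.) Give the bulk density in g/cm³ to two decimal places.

Working in km (1 km = 1000 m; β in km⁻¹ = β in m⁻¹ × 1000):
Porosity at depth: n = 0.57·exp(−0.44×4.8) = 0.57×0.1210 = 0.0690
Bulk density: ρ_b = (1−n)ρ_g + n·ρ_f = 0.9310×2.69 + 0.0690×1.06
       = 2.504 + 0.073 = 2.578 g/cm³

2.58 g/cm³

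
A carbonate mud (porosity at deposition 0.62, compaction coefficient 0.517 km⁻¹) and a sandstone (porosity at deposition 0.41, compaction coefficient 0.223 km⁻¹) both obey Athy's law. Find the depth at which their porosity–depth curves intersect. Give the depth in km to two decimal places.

Set n₀ₐ e^(−βₐd) = n₀ᵦ e^(−βᵦd) ⇒ ln(n₀ₐ/n₀ᵦ) = (βₐ − βᵦ)·d
d = ln(0.62/0.41) / (0.517 − 0.223) = 0.4136 / 0.294 = 1.407 km

1.41 km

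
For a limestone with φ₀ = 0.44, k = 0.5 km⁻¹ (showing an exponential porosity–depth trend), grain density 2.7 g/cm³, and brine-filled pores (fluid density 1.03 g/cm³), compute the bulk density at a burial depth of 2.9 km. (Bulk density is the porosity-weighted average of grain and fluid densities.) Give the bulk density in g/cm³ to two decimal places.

2.53 g/cm³

Porosity at depth: φ = 0.44·exp(−0.5×2.9) = 0.44×0.2346 = 0.1032
Bulk density: ρ_b = (1−φ)ρ_g + φ·ρ_f = 0.8968×2.7 + 0.1032×1.03
       = 2.421 + 0.106 = 2.528 g/cm³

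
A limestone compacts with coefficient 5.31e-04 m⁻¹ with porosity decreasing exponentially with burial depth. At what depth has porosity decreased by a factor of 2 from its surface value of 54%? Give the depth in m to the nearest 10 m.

1310 m

Working in km (1 km = 1000 m; β in km⁻¹ = β in m⁻¹ × 1000):
φ/φ₀ = 1/2 ⇒ exp(−β·d) = 1/2 ⇒ d = ln(2) / β
d = 0.6931 / 0.531 = 1.305 km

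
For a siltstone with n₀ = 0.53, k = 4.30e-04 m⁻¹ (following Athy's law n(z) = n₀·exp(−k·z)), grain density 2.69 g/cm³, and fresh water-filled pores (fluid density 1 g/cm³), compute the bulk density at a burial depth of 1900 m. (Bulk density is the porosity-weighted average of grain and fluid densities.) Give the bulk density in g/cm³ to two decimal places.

2.29 g/cm³

Working in km (1 km = 1000 m; k in km⁻¹ = k in m⁻¹ × 1000):
Porosity at depth: n = 0.53·exp(−0.43×1.9) = 0.53×0.4418 = 0.2341
Bulk density: ρ_b = (1−n)ρ_g + n·ρ_f = 0.7659×2.69 + 0.2341×1
       = 2.060 + 0.234 = 2.294 g/cm³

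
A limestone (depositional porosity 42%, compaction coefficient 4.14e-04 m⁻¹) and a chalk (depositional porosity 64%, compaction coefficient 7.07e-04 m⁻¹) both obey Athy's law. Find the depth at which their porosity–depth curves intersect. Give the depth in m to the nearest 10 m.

Working in km (1 km = 1000 m; c in km⁻¹ = c in m⁻¹ × 1000):
Set φ₀ₐ e^(−cₐd) = φ₀ᵦ e^(−cᵦd) ⇒ ln(φ₀ₐ/φ₀ᵦ) = (cₐ − cᵦ)·d
d = ln(0.42/0.64) / (0.414 − 0.707) = -0.4212 / -0.293 = 1.438 km

1440 m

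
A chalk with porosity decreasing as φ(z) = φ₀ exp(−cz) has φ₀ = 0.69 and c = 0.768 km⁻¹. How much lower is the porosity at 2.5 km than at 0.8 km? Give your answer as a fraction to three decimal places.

φ(0.8) = 0.69·e^(−0.768×0.8) = 0.3733
φ(2.5) = 0.69·e^(−0.768×2.5) = 0.1012
Δφ = 0.3733 − 0.1012 = 0.2721

0.272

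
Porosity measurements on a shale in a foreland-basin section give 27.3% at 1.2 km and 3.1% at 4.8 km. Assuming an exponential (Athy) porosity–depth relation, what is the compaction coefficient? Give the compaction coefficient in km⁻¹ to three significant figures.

0.604 km⁻¹

Athy: φ(d) = φ₀ e^(−cd) ⇒ φ₁/φ₂ = e^{c(d₂−d₁)} ⇒ c = ln(φ₁/φ₂)/(d₂−d₁)
c = ln(0.273/0.031) / (4.8 − 1.2) = ln(8.806) / 3.6 = 2.1755 / 3.6 = 0.6043 km⁻¹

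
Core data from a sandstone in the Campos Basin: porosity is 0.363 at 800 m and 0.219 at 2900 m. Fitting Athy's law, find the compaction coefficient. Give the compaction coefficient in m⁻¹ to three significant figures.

Working in km (1 km = 1000 m; c in km⁻¹ = c in m⁻¹ × 1000):
Athy: n(z) = n₀ e^(−cz) ⇒ n₁/n₂ = e^{c(z₂−z₁)} ⇒ c = ln(n₁/n₂)/(z₂−z₁)
c = ln(0.363/0.219) / (2.9 − 0.8) = ln(1.658) / 2.1 = 0.5053 / 2.1 = 0.2406 km⁻¹

0.000241 m⁻¹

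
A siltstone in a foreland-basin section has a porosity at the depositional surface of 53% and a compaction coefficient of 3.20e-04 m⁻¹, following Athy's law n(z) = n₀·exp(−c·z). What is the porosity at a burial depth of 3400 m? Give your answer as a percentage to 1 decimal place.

17.9%

Working in km (1 km = 1000 m; c in km⁻¹ = c in m⁻¹ × 1000):
n = n₀·exp(−c·z) = 0.53 × exp(−0.32 × 3.4) = 0.53 × exp(−1.088)
  = 0.53 × 0.3369 = 0.1786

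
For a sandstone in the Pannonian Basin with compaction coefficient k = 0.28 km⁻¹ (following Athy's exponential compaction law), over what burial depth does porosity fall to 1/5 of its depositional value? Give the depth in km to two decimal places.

5.75 km

φ/φ₀ = 1/5 ⇒ exp(−k·Z) = 1/5 ⇒ Z = ln(5) / k
Z = 1.6094 / 0.28 = 5.748 km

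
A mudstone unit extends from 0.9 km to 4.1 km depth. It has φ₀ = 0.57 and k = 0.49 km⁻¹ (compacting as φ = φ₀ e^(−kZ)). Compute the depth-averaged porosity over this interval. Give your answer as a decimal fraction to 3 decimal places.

⟨φ⟩ = (1/(Z₂−Z₁)) ∫ φ₀ e^(−kZ) dZ = φ₀·(e^(−k·Z₁) − e^(−k·Z₂)) / (k·(Z₂−Z₁))
e^(−0.49×0.9) = 0.6434; e^(−0.49×4.1) = 0.1341
⟨φ⟩ = 0.57 × (0.6434 − 0.1341) / (0.49 × 3.2) = 0.57 × 0.3248 = 0.1851

0.185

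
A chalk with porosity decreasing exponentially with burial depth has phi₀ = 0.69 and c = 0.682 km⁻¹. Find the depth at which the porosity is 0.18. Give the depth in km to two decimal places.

1.97 km

Invert Athy's law: z = ln(phi₀/phi) / c
z = ln(0.69/0.18) / 0.682 = ln(3.833) / 0.682 = 1.3437 / 0.682 = 1.970 km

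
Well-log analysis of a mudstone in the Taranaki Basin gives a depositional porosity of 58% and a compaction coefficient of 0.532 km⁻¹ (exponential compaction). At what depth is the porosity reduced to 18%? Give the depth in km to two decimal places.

Invert Athy's law: Z = ln(φ₀/φ) / β
Z = ln(0.58/0.18) / 0.532 = ln(3.222) / 0.532 = 1.1701 / 0.532 = 2.199 km

2.20 km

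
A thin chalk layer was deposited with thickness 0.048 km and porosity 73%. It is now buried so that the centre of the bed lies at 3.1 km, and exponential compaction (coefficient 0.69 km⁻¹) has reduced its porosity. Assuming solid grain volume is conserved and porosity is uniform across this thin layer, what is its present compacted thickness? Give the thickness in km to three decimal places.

0.014 km

Porosity at 3.1 km: phi = 0.73·exp(−0.69×3.1) = 0.0860
Solid-volume conservation: h(1−phi) = h₀(1−phi₀) ⇒ h = h₀·(1−phi₀)/(1−phi)
h = 0.048 × (1 − 0.73)/(1 − 0.0860) = 0.048 × 0.2954 = 0.0142 km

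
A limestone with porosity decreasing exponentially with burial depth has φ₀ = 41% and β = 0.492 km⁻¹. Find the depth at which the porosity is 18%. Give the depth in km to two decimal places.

Invert Athy's law: Z = ln(φ₀/φ) / β
Z = ln(0.41/0.18) / 0.492 = ln(2.278) / 0.492 = 0.8232 / 0.492 = 1.673 km

1.67 km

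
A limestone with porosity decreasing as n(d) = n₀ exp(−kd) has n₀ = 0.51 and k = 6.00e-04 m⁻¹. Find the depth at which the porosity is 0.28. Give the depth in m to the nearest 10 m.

1000 m

Working in km (1 km = 1000 m; k in km⁻¹ = k in m⁻¹ × 1000):
Invert Athy's law: d = ln(n₀/n) / k
d = ln(0.51/0.28) / 0.6 = ln(1.821) / 0.6 = 0.5996 / 0.6 = 0.999 km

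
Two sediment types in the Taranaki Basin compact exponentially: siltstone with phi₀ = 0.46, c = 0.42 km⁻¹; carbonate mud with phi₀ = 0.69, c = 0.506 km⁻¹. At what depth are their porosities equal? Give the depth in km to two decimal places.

4.71 km

Set phi₀ₐ e^(−cₐZ) = phi₀ᵦ e^(−cᵦZ) ⇒ ln(phi₀ₐ/phi₀ᵦ) = (cₐ − cᵦ)·Z
Z = ln(0.46/0.69) / (0.42 − 0.506) = -0.4055 / -0.086 = 4.715 km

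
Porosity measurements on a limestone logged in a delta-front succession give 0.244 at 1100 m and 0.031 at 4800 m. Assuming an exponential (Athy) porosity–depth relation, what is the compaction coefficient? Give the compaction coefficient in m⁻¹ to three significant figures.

0.000558 m⁻¹

Working in km (1 km = 1000 m; k in km⁻¹ = k in m⁻¹ × 1000):
Athy: n(z) = n₀ e^(−kz) ⇒ n₁/n₂ = e^{k(z₂−z₁)} ⇒ k = ln(n₁/n₂)/(z₂−z₁)
k = ln(0.244/0.031) / (4.8 − 1.1) = ln(7.871) / 3.7 = 2.0632 / 3.7 = 0.5576 km⁻¹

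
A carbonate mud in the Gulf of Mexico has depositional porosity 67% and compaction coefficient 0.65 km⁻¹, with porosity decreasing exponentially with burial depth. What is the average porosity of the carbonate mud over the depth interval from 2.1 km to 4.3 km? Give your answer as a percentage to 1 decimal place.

9.1%

⟨n⟩ = (1/(d₂−d₁)) ∫ n₀ e^(−cd) dd = n₀·(e^(−c·d₁) − e^(−c·d₂)) / (c·(d₂−d₁))
e^(−0.65×2.1) = 0.2554; e^(−0.65×4.3) = 0.0611
⟨n⟩ = 0.67 × (0.2554 − 0.0611) / (0.65 × 2.2) = 0.67 × 0.1359 = 0.0910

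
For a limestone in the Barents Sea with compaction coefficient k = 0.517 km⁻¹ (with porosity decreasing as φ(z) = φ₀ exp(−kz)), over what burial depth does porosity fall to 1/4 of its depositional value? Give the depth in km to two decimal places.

φ/φ₀ = 1/4 ⇒ exp(−k·z) = 1/4 ⇒ z = ln(4) / k
z = 1.3863 / 0.517 = 2.681 km

2.68 km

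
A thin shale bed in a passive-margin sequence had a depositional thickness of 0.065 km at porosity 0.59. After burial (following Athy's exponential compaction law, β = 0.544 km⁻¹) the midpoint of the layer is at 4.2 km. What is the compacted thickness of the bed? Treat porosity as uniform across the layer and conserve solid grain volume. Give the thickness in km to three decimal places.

0.028 km

Porosity at 4.2 km: n = 0.59·exp(−0.544×4.2) = 0.0601
Solid-volume conservation: h(1−n) = h₀(1−n₀) ⇒ h = h₀·(1−n₀)/(1−n)
h = 0.065 × (1 − 0.59)/(1 − 0.0601) = 0.065 × 0.4362 = 0.0284 km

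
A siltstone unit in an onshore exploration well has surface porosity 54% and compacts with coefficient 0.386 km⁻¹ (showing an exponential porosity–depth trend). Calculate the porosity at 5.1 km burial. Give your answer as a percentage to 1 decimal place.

φ = φ₀·exp(−c·d) = 0.54 × exp(−0.386 × 5.1) = 0.54 × exp(−1.969)
  = 0.54 × 0.1397 = 0.0754

7.5%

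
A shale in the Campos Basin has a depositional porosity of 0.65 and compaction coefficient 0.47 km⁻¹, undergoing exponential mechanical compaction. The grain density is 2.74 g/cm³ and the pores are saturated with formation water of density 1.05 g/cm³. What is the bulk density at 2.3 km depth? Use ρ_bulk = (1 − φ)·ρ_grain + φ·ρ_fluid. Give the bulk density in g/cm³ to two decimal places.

2.37 g/cm³

Porosity at depth: n = 0.65·exp(−0.47×2.3) = 0.65×0.3393 = 0.2205
Bulk density: ρ_b = (1−n)ρ_g + n·ρ_f = 0.7795×2.74 + 0.2205×1.05
       = 2.136 + 0.232 = 2.367 g/cm³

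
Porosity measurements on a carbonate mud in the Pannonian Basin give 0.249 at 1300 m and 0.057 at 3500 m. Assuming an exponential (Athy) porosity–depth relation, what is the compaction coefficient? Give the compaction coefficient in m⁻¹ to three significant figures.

0.000670 m⁻¹

Working in km (1 km = 1000 m; β in km⁻¹ = β in m⁻¹ × 1000):
Athy: φ(z) = φ₀ e^(−βz) ⇒ φ₁/φ₂ = e^{β(z₂−z₁)} ⇒ β = ln(φ₁/φ₂)/(z₂−z₁)
β = ln(0.249/0.057) / (3.5 − 1.3) = ln(4.368) / 2.2 = 1.4744 / 2.2 = 0.6702 km⁻¹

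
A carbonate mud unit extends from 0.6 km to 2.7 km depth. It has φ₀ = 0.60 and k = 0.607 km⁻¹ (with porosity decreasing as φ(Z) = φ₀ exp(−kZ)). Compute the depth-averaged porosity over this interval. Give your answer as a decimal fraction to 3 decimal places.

0.236

⟨φ⟩ = (1/(Z₂−Z₁)) ∫ φ₀ e^(−kZ) dZ = φ₀·(e^(−k·Z₁) − e^(−k·Z₂)) / (k·(Z₂−Z₁))
e^(−0.607×0.6) = 0.6948; e^(−0.607×2.7) = 0.1942
⟨φ⟩ = 0.6 × (0.6948 − 0.1942) / (0.607 × 2.1) = 0.6 × 0.3927 = 0.2356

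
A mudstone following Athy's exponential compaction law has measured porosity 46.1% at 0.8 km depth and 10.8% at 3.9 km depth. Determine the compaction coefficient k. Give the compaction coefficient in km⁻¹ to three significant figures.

0.468 km⁻¹

Athy: n(z) = n₀ e^(−kz) ⇒ n₁/n₂ = e^{k(z₂−z₁)} ⇒ k = ln(n₁/n₂)/(z₂−z₁)
k = ln(0.461/0.108) / (3.9 − 0.8) = ln(4.269) / 3.1 = 1.4513 / 3.1 = 0.4682 km⁻¹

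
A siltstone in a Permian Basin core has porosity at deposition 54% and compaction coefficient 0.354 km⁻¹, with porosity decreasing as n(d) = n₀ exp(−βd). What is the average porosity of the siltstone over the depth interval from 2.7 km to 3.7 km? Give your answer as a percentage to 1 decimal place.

17.5%

⟨n⟩ = (1/(d₂−d₁)) ∫ n₀ e^(−βd) dd = n₀·(e^(−β·d₁) − e^(−β·d₂)) / (β·(d₂−d₁))
e^(−0.354×2.7) = 0.3845; e^(−0.354×3.7) = 0.2699
⟨n⟩ = 0.54 × (0.3845 − 0.2699) / (0.354 × 1) = 0.54 × 0.3238 = 0.1749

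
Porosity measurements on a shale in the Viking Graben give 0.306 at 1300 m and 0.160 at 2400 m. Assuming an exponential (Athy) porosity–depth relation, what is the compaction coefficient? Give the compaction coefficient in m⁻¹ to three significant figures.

Working in km (1 km = 1000 m; c in km⁻¹ = c in m⁻¹ × 1000):
Athy: n(d) = n₀ e^(−cd) ⇒ n₁/n₂ = e^{c(d₂−d₁)} ⇒ c = ln(n₁/n₂)/(d₂−d₁)
c = ln(0.306/0.16) / (2.4 − 1.3) = ln(1.912) / 1.1 = 0.6484 / 1.1 = 0.5895 km⁻¹

0.000589 m⁻¹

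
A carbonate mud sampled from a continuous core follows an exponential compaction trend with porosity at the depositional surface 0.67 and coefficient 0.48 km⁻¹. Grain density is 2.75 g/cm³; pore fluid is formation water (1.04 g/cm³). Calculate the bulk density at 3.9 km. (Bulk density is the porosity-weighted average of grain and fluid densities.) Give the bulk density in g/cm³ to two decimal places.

2.57 g/cm³

Porosity at depth: phi = 0.67·exp(−0.48×3.9) = 0.67×0.1538 = 0.1031
Bulk density: ρ_b = (1−phi)ρ_g + phi·ρ_f = 0.8969×2.75 + 0.1031×1.04
       = 2.467 + 0.107 = 2.574 g/cm³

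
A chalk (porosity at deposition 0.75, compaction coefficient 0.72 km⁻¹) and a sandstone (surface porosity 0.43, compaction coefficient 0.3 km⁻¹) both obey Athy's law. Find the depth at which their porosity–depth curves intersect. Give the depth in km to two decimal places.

Set n₀ₐ e^(−βₐz) = n₀ᵦ e^(−βᵦz) ⇒ ln(n₀ₐ/n₀ᵦ) = (βₐ − βᵦ)·z
z = ln(0.75/0.43) / (0.72 − 0.3) = 0.5563 / 0.42 = 1.324 km

1.32 km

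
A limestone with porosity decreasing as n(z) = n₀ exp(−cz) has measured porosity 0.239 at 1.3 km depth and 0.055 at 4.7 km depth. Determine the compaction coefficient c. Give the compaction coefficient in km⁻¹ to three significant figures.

Athy: n(z) = n₀ e^(−cz) ⇒ n₁/n₂ = e^{c(z₂−z₁)} ⇒ c = ln(n₁/n₂)/(z₂−z₁)
c = ln(0.239/0.055) / (4.7 − 1.3) = ln(4.345) / 3.4 = 1.4691 / 3.4 = 0.4321 km⁻¹

0.432 km⁻¹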